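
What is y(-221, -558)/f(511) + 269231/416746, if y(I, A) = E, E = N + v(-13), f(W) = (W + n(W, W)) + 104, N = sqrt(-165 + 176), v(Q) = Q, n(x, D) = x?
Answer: 74434102/117313999 + sqrt(11)/1126 ≈ 0.63743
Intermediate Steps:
N = sqrt(11) ≈ 3.3166
f(W) = 104 + 2*W (f(W) = (W + W) + 104 = 2*W + 104 = 104 + 2*W)
E = -13 + sqrt(11) (E = sqrt(11) - 13 = -13 + sqrt(11) ≈ -9.6834)
y(I, A) = -13 + sqrt(11)
y(-221, -558)/f(511) + 269231/416746 = (-13 + sqrt(11))/(104 + 2*511) + 269231/416746 = (-13 + sqrt(11))/(104 + 1022) + 269231*(1/416746) = (-13 + sqrt(11))/1126 + 269231/416746 = (-13 + sqrt(11))*(1/1126) + 269231/416746 = (-13/1126 + sqrt(11)/1126) + 269231/416746 = 74434102/117313999 + sqrt(11)/1126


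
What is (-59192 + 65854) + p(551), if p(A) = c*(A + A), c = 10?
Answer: 17682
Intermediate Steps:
p(A) = 20*A (p(A) = 10*(A + A) = 10*(2*A) = 20*A)
(-59192 + 65854) + p(551) = (-59192 + 65854) + 20*551 = 6662 + 11020 = 17682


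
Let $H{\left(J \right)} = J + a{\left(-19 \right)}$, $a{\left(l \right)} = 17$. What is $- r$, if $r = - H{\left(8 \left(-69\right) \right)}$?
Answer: $-535$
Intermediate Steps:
$H{\left(J \right)} = 17 + J$ ($H{\left(J \right)} = J + 17 = 17 + J$)
$r = 535$ ($r = - (17 + 8 \left(-69\right)) = - (17 - 552) = \left(-1\right) \left(-535\right) = 535$)
$- r = \left(-1\right) 535 = -535$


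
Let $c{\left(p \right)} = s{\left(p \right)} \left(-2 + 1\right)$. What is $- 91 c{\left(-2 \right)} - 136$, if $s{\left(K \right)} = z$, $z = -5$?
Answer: $-591$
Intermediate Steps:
$s{\left(K \right)} = -5$
$c{\left(p \right)} = 5$ ($c{\left(p \right)} = - 5 \left(-2 + 1\right) = \left(-5\right) \left(-1\right) = 5$)
$- 91 c{\left(-2 \right)} - 136 = \left(-91\right) 5 - 136 = -455 - 136 = -591$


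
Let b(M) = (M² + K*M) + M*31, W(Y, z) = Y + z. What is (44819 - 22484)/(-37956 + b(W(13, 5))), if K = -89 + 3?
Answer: -7445/12874 ≈ -0.57830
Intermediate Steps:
K = -86
b(M) = M² - 55*M (b(M) = (M² - 86*M) + M*31 = (M² - 86*M) + 31*M = M² - 55*M)
(44819 - 22484)/(-37956 + b(W(13, 5))) = (44819 - 22484)/(-37956 + (13 + 5)*(-55 + (13 + 5))) = 22335/(-37956 + 18*(-55 + 18)) = 22335/(-37956 + 18*(-37)) = 22335/(-37956 - 666) = 22335/(-38622) = 22335*(-1/38622) = -7445/12874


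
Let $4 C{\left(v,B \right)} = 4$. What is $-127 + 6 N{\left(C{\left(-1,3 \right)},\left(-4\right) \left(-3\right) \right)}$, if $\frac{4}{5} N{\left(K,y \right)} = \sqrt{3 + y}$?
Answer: $-127 + \frac{15 \sqrt{15}}{2} \approx -97.953$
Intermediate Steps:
$C{\left(v,B \right)} = 1$ ($C{\left(v,B \right)} = \frac{1}{4} \cdot 4 = 1$)
$N{\left(K,y \right)} = \frac{5 \sqrt{3 + y}}{4}$
$-127 + 6 N{\left(C{\left(-1,3 \right)},\left(-4\right) \left(-3\right) \right)} = -127 + 6 \frac{5 \sqrt{3 - -12}}{4} = -127 + 6 \frac{5 \sqrt{3 + 12}}{4} = -127 + 6 \frac{5 \sqrt{15}}{4} = -127 + \frac{15 \sqrt{15}}{2}$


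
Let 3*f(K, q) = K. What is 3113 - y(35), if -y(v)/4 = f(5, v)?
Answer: 9359/3 ≈ 3119.7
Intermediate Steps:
f(K, q) = K/3
y(v) = -20/3 (y(v) = -4*5/3 = -20/3)
3113 - y(35) = 3113 - 1*(-20/3) = 3113 + 20/3 = 9359/3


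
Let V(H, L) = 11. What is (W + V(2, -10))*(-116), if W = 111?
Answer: -14152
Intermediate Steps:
(W + V(2, -10))*(-116) = (111 + 11)*(-116) = 122*(-116) = -14152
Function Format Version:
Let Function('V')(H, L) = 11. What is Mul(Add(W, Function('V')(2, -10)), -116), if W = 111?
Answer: -14152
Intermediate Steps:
Mul(Add(W, Function('V')(2, -10)), -116) = Mul(Add(111, 11), -116) = Mul(122, -116) = -14152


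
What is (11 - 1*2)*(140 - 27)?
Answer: 1017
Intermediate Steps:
(11 - 1*2)*(140 - 27) = (11 - 2)*113 = 9*113 = 1017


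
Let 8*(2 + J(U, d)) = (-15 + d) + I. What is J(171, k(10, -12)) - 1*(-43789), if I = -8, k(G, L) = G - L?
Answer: 350295/8 ≈ 43787.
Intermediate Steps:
J(U, d) = -39/8 + d/8 (J(U, d) = -2 + ((-15 + d) - 8)/8 = -2 + (-23 + d)/8 = -2 + (-23/8 + d/8) = -39/8 + d/8)
J(171, k(10, -12)) - 1*(-43789) = (-39/8 + (10 - 1*(-12))/8) - 1*(-43789) = (-39/8 + (10 + 12)/8) + 43789 = (-39/8 + (1/8)*22) + 43789 = (-39/8 + 11/4) + 43789 = -17/8 + 43789 = 350295/8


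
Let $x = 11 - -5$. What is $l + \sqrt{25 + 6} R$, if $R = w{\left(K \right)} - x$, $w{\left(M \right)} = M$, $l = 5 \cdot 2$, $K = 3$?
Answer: $10 - 13 \sqrt{31} \approx -62.381$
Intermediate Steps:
$l = 10$
$x = 16$ ($x = 11 + 5 = 16$)
$R = -13$ ($R = 3 - 16 = -13$)
$l + \sqrt{25 + 6} R = 10 + \sqrt{25 + 6} \left(-13\right) = 10 + \sqrt{31} \left(-13\right) = 10 - 13 \sqrt{31}$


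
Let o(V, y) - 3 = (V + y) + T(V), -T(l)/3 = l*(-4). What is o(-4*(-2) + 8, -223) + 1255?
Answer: 1243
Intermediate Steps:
T(l) = 12*l (T(l) = -3*l*(-4) = -(-12)*l = 12*l)
o(V, y) = 3 + y + 13*V (o(V, y) = 3 + ((V + y) + 12*V) = 3 + (y + 13*V) = 3 + y + 13*V)
o(-4*(-2) + 8, -223) + 1255 = (3 - 223 + 13*(-4*(-2) + 8)) + 1255 = (3 - 223 + 13*(8 + 8)) + 1255 = (3 - 223 + 13*16) + 1255 = (3 - 223 + 208) + 1255 = -12 + 1255 = 1243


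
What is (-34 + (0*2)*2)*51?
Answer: -1734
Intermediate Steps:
(-34 + (0*2)*2)*51 = (-34 + 0*2)*51 = (-34 + 0)*51 = -34*51 = -1734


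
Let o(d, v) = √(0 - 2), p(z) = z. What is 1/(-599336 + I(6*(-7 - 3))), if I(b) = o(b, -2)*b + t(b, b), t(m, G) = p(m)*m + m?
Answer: I/(4*(-148949*I + 15*√2)) ≈ -1.6784e-6 + 2.3904e-10*I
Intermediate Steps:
o(d, v) = I*√2 (o(d, v) = √(-2) = I*√2)
t(m, G) = m + m² (t(m, G) = m*m + m = m² + m = m + m²)
I(b) = b*(1 + b) + I*b*√2 (I(b) = (I*√2)*b + b*(1 + b) = I*b*√2 + b*(1 + b) = b*(1 + b) + I*b*√2)
1/(-599336 + I(6*(-7 - 3))) = 1/(-599336 + (6*(-7 - 3))*(1 + 6*(-7 - 3) + I*√2)) = 1/(-599336 + (6*(-10))*(1 + 6*(-10) + I*√2)) = 1/(-599336 - 60*(1 - 60 + I*√2)) = 1/(-599336 - 60*(-59 + I*√2)) = 1/(-599336 + (3540 - 60*I*√2)) = 1/(-595796 - 60*I*√2)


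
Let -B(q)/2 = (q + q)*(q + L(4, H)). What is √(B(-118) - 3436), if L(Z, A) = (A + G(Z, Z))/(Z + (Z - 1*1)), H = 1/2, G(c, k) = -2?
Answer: 2*I*√725606/7 ≈ 243.38*I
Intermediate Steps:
H = ½ ≈ 0.50000
L(Z, A) = (-2 + A)/(-1 + 2*Z) (L(Z, A) = (A - 2)/(Z + (Z - 1*1)) = (-2 + A)/(Z + (Z - 1)) = (-2 + A)/(Z + (-1 + Z)) = (-2 + A)/(-1 + 2*Z))
B(q) = -4*q*(-3/14 + q) (B(q) = -2*(q + q)*(q + (-2 + ½)/(-1 + 2*4)) = -2*2*q*(q - 3/2/(-1 + 8)) = -2*2*q*(q - 3/2/7) = -2*2*q*(q + (⅐)*(-3/2)) = -2*2*q*(q - 3/14) = -2*2*q*(-3/14 + q) = -4*q*(-3/14 + q))
√(B(-118) - 3436) = √((2/7)*(-118)*(3 - 14*(-118)) - 3436) = √((2/7)*(-118)*(3 + 1652) - 3436) = √((2/7)*(-118)*1655 - 3436) = √(-390580/7 - 3436) = √(-414632/7) = 2*I*√725606/7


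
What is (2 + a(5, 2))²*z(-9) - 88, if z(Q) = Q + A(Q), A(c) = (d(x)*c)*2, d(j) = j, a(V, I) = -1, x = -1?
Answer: -79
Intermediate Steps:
A(c) = -2*c (A(c) = -c*2 = -2*c)
z(Q) = -Q (z(Q) = Q - 2*Q = -Q)
(2 + a(5, 2))²*z(-9) - 88 = (2 - 1)²*(-1*(-9)) - 88 = 1²*9 - 88 = 1*9 - 88 = 9 - 88 = -79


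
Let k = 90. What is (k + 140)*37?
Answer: 8510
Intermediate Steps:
(k + 140)*37 = (90 + 140)*37 = 230*37 = 8510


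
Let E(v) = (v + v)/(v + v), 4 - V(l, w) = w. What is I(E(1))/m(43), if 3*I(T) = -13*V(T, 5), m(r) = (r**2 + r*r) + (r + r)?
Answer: 13/11352 ≈ 0.0011452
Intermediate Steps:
V(l, w) = 4 - w
E(v) = 1 (E(v) = (2*v)/((2*v)) = (2*v)*(1/(2*v)) = 1)
m(r) = 2*r + 2*r**2 (m(r) = (r**2 + r**2) + 2*r = 2*r**2 + 2*r = 2*r + 2*r**2)
I(T) = 13/3 (I(T) = (-13*(4 - 1*5))/3 = (-13*(4 - 5))/3 = (-13*(-1))/3 = (1/3)*13 = 13/3)
I(E(1))/m(43) = 13/(3*((2*43*(1 + 43)))) = 13/(3*((2*43*44))) = (13/3)/3784 = (13/3)*(1/3784) = 13/11352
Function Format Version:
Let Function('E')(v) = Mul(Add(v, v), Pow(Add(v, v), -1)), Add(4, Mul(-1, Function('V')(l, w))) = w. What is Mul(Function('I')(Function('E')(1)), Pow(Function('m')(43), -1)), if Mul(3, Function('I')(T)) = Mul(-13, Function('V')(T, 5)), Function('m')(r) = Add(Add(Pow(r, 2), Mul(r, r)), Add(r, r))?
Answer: Rational(13, 11352) ≈ 0.0011452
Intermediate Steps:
Function('V')(l, w) = Add(4, Mul(-1, w))
Function('E')(v) = 1 (Function('E')(v) = Mul(Mul(2, v), Pow(Mul(2, v), -1)) = Mul(Mul(2, v), Mul(Rational(1, 2), Pow(v, -1))) = 1)
Function('m')(r) = Add(Mul(2, r), Mul(2, Pow(r, 2))) (Function('m')(r) = Add(Add(Pow(r, 2), Pow(r, 2)), Mul(2, r)) = Add(Mul(2, Pow(r, 2)), Mul(2, r)) = Add(Mul(2, r), Mul(2, Pow(r, 2))))
Function('I')(T) = Rational(13, 3) (Function('I')(T) = Mul(Rational(1, 3), Mul(-13, Add(4, Mul(-1, 5)))) = Mul(Rational(1, 3), Mul(-13, Add(4, -5))) = Mul(Rational(1, 3), Mul(-13, -1)) = Mul(Rational(1, 3), 13) = Rational(13, 3))
Mul(Function('I')(Function('E')(1)), Pow(Function('m')(43), -1)) = Mul(Rational(13, 3), Pow(Mul(2, 43, Add(1, 43)), -1)) = Mul(Rational(13, 3), Pow(Mul(2, 43, 44), -1)) = Mul(Rational(13, 3), Pow(3784, -1)) = Mul(Rational(13, 3), Rational(1, 3784)) = Rational(13, 11352)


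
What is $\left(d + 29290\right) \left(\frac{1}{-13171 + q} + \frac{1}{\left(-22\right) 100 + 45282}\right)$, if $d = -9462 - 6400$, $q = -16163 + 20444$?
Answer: $- \frac{114782544}{95749745} \approx -1.1988$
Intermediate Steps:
$q = 4281$
$d = -15862$
$\left(d + 29290\right) \left(\frac{1}{-13171 + q} + \frac{1}{\left(-22\right) 100 + 45282}\right) = \left(-15862 + 29290\right) \left(\frac{1}{-13171 + 4281} + \frac{1}{\left(-22\right) 100 + 45282}\right) = 13428 \left(\frac{1}{-8890} + \frac{1}{-2200 + 45282}\right) = 13428 \left(- \frac{1}{8890} + \frac{1}{43082}\right) = 13428 \left(- \frac{8548}{95749745}\right) = - \frac{114782544}{95749745}$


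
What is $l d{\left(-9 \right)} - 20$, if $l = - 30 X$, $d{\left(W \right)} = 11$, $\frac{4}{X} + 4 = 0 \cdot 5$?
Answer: $310$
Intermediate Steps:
$X = -1$ ($X = \frac{4}{-4 + 0 \cdot 5} = \frac{4}{-4 + 0} = \frac{4}{-4} = 4 \left(- \frac{1}{4}\right) = -1$)
$l = 30$ ($l = \left(-30\right) \left(-1\right) = 30$)
$l d{\left(-9 \right)} - 20 = 30 \cdot 11 - 20 = 330 - 20 = 310$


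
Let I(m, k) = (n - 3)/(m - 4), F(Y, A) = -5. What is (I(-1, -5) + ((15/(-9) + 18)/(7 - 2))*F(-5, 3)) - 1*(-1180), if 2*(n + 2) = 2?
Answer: 17467/15 ≈ 1164.5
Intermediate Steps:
n = -1 (n = -2 + (½)*2 = -2 + 1 = -1)
I(m, k) = -4/(-4 + m) (I(m, k) = (-1 - 3)/(m - 4) = -4/(-4 + m))
(I(-1, -5) + ((15/(-9) + 18)/(7 - 2))*F(-5, 3)) - 1*(-1180) = (-4/(-4 - 1) + ((15/(-9) + 18)/(7 - 2))*(-5)) - 1*(-1180) = (-4/(-5) + ((15*(-⅑) + 18)/5)*(-5)) + 1180 = (-4*(-⅕) + ((-5/3 + 18)*(⅕))*(-5)) + 1180 = (⅘ + ((49/3)*(⅕))*(-5)) + 1180 = (⅘ + (49/15)*(-5)) + 1180 = (⅘ - 49/3) + 1180 = -233/15 + 1180 = 17467/15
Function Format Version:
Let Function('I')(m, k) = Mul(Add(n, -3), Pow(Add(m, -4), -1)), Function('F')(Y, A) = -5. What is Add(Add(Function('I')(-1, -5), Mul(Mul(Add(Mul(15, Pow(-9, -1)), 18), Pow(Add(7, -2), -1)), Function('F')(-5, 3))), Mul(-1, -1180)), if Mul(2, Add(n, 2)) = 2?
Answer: Rational(17467, 15) ≈ 1164.5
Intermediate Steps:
n = -1 (n = Add(-2, Mul(Rational(1, 2), 2)) = Add(-2, 1) = -1)
Function('I')(m, k) = Mul(-4, Pow(Add(-4, m), -1)) (Function('I')(m, k) = Mul(Add(-1, -3), Pow(Add(m, -4), -1)) = Mul(-4, Pow(Add(-4, m), -1)))
Add(Add(Function('I')(-1, -5), Mul(Mul(Add(Mul(15, Pow(-9, -1)), 18), Pow(Add(7, -2), -1)), Function('F')(-5, 3))), Mul(-1, -1180)) = Add(Add(Mul(-4, Pow(Add(-4, -1), -1)), Mul(Mul(Add(Mul(15, Pow(-9, -1)), 18), Pow(Add(7, -2), -1)), -5)), Mul(-1, -1180)) = Add(Add(Mul(-4, Pow(-5, -1)), Mul(Mul(Add(Mul(15, Rational(-1, 9)), 18), Pow(5, -1)), -5)), 1180) = Add(Add(Mul(-4, Rational(-1, 5)), Mul(Mul(Add(Rational(-5, 3), 18), Rational(1, 5)), -5)), 1180) = Add(Add(Rational(4, 5), Mul(Mul(Rational(49, 3), Rational(1, 5)), -5)), 1180) = Add(Add(Rational(4, 5), Mul(Rational(49, 15), -5)), 1180) = Add(Add(Rational(4, 5), Rational(-49, 3)), 1180) = Add(Rational(-233, 15), 1180) = Rational(17467, 15)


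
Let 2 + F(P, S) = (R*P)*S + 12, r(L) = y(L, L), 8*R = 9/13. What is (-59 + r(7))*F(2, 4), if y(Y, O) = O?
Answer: -556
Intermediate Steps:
R = 9/104 (R = (9/13)/8 = (9*(1/13))/8 = (1/8)*(9/13) = 9/104 ≈ 0.086538)
r(L) = L
F(P, S) = 10 + 9*P*S/104 (F(P, S) = -2 + ((9*P/104)*S + 12) = -2 + (9*P*S/104 + 12) = -2 + (12 + 9*P*S/104) = 10 + 9*P*S/104)
(-59 + r(7))*F(2, 4) = (-59 + 7)*(10 + (9/104)*2*4) = -52*(10 + 9/13) = -52*139/13 = -556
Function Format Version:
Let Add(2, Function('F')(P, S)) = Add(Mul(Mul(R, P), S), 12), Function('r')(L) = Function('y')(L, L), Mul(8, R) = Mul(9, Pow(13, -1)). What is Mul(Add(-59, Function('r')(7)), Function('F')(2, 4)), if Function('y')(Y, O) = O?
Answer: -556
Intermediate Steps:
R = Rational(9, 104) (R = Mul(Rational(1, 8), Mul(9, Pow(13, -1))) = Mul(Rational(1, 8), Mul(9, Rational(1, 13))) = Mul(Rational(1, 8), Rational(9, 13)) = Rational(9, 104) ≈ 0.086538)
Function('r')(L) = L
Function('F')(P, S) = Add(10, Mul(Rational(9, 104), P, S)) (Function('F')(P, S) = Add(-2, Add(Mul(Mul(Rational(9, 104), P), S), 12)) = Add(-2, Add(Mul(Rational(9, 104), P, S), 12)) = Add(-2, Add(12, Mul(Rational(9, 104), P, S))) = Add(10, Mul(Rational(9, 104), P, S)))
Mul(Add(-59, Function('r')(7)), Function('F')(2, 4)) = Mul(Add(-59, 7), Add(10, Mul(Rational(9, 104), 2, 4))) = Mul(-52, Add(10, Rational(9, 13))) = Mul(-52, Rational(139, 13)) = -556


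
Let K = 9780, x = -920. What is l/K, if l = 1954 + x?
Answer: 517/4890 ≈ 0.10573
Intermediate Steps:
l = 1034 (l = 1954 - 920 = 1034)
l/K = 1034/9780 = 1034*(1/9780) = 517/4890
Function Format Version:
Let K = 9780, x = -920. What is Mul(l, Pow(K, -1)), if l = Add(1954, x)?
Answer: Rational(517, 4890) ≈ 0.10573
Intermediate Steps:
l = 1034 (l = Add(1954, -920) = 1034)
Mul(l, Pow(K, -1)) = Mul(1034, Pow(9780, -1)) = Mul(1034, Rational(1, 9780)) = Rational(517, 4890)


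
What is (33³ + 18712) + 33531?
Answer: 88180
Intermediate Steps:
(33³ + 18712) + 33531 = (35937 + 18712) + 33531 = 54649 + 33531 = 88180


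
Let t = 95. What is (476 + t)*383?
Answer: 218693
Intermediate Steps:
(476 + t)*383 = (476 + 95)*383 = 571*383 = 218693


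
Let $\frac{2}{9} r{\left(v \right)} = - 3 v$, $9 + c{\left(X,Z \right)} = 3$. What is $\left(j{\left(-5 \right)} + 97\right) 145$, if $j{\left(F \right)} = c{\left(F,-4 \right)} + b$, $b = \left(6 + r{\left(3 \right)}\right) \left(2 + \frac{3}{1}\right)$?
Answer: $- \frac{23635}{2} \approx -11818.0$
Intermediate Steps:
$c{\left(X,Z \right)} = -6$ ($c{\left(X,Z \right)} = -9 + 3 = -6$)
$r{\left(v \right)} = - \frac{27 v}{2}$ ($r{\left(v \right)} = \frac{9 \left(- 3 v\right)}{2} = - \frac{27 v}{2}$)
$b = - \frac{345}{2}$ ($b = \left(6 - \frac{81}{2}\right) \left(2 + \frac{3}{1}\right) = \left(6 - \frac{81}{2}\right) \left(2 + 3 \cdot 1\right) = - \frac{69 \left(2 + 3\right)}{2} = \left(- \frac{69}{2}\right) 5 = - \frac{345}{2} \approx -172.5$)
$j{\left(F \right)} = - \frac{357}{2}$ ($j{\left(F \right)} = -6 - \frac{345}{2} = - \frac{357}{2}$)
$\left(j{\left(-5 \right)} + 97\right) 145 = \left(- \frac{357}{2} + 97\right) 145 = \left(- \frac{163}{2}\right) 145 = - \frac{23635}{2}$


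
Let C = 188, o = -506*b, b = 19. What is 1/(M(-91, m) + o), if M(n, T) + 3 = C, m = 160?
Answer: -1/9429 ≈ -0.00010606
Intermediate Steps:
o = -9614 (o = -506*19 = -9614)
M(n, T) = 185 (M(n, T) = -3 + 188 = 185)
1/(M(-91, m) + o) = 1/(185 - 9614) = 1/(-9429) = -1/9429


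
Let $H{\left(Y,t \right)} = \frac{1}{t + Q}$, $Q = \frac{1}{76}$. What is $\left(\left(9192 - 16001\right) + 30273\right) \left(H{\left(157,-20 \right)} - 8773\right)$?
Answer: $- \frac{44669633576}{217} \approx -2.0585 \cdot 10^{8}$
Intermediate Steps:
$Q = \frac{1}{76} \approx 0.013158$
$H{\left(Y,t \right)} = \frac{1}{\frac{1}{76} + t}$ ($H{\left(Y,t \right)} = \frac{1}{t + \frac{1}{76}} = \frac{1}{\frac{1}{76} + t}$)
$\left(\left(9192 - 16001\right) + 30273\right) \left(H{\left(157,-20 \right)} - 8773\right) = \left(\left(9192 - 16001\right) + 30273\right) \left(\frac{76}{1 + 76 \left(-20\right)} - 8773\right) = \left(-6809 + 30273\right) \left(\frac{76}{1 - 1520} - 8773\right) = 23464 \left(\frac{76}{-1519} - 8773\right) = 23464 \left(76 \left(- \frac{1}{1519}\right) - 8773\right) = 23464 \left(- \frac{76}{1519} - 8773\right) = 23464 \left(- \frac{13326263}{1519}\right) = - \frac{44669633576}{217}$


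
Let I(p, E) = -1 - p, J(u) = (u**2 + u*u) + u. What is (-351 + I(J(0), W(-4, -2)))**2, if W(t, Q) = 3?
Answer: 123904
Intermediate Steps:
J(u) = u + 2*u**2 (J(u) = (u**2 + u**2) + u = 2*u**2 + u = u + 2*u**2)
(-351 + I(J(0), W(-4, -2)))**2 = (-351 + (-1 - 0*(1 + 2*0)))**2 = (-351 + (-1 - 0*(1 + 0)))**2 = (-351 + (-1 - 0))**2 = (-351 + (-1 - 1*0))**2 = (-351 + (-1 + 0))**2 = (-351 - 1)**2 = (-352)**2 = 123904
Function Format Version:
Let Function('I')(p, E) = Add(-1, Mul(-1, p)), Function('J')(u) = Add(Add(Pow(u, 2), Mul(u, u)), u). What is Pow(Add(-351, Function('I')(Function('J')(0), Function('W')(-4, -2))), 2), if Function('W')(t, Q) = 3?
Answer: 123904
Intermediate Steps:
Function('J')(u) = Add(u, Mul(2, Pow(u, 2))) (Function('J')(u) = Add(Add(Pow(u, 2), Pow(u, 2)), u) = Add(Mul(2, Pow(u, 2)), u) = Add(u, Mul(2, Pow(u, 2))))
Pow(Add(-351, Function('I')(Function('J')(0), Function('W')(-4, -2))), 2) = Pow(Add(-351, Add(-1, Mul(-1, Mul(0, Add(1, Mul(2, 0)))))), 2) = Pow(Add(-351, Add(-1, Mul(-1, Mul(0, Add(1, 0))))), 2) = Pow(Add(-351, Add(-1, Mul(-1, Mul(0, 1)))), 2) = Pow(Add(-351, Add(-1, Mul(-1, 0))), 2) = Pow(Add(-351, Add(-1, 0)), 2) = Pow(Add(-351, -1), 2) = Pow(-352, 2) = 123904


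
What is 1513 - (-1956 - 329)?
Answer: 3798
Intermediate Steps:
1513 - (-1956 - 329) = 1513 - 1*(-2285) = 1513 + 2285 = 3798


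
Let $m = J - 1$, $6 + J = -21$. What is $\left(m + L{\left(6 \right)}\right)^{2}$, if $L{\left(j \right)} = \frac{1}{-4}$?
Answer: $\frac{12769}{16} \approx 798.06$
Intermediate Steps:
$L{\left(j \right)} = - \frac{1}{4}$
$J = -27$ ($J = -6 - 21 = -27$)
$m = -28$ ($m = -27 - 1 = -28$)
$\left(m + L{\left(6 \right)}\right)^{2} = \left(-28 - \frac{1}{4}\right)^{2} = \left(- \frac{113}{4}\right)^{2} = \frac{12769}{16}$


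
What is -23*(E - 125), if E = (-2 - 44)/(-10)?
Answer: 13846/5 ≈ 2769.2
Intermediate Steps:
E = 23/5 (E = -46*(-⅒) = 23/5 ≈ 4.6000)
-23*(E - 125) = -23*(23/5 - 125) = -23*(-602/5) = 13846/5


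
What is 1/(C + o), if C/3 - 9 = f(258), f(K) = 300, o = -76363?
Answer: -1/75436 ≈ -1.3256e-5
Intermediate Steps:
C = 927 (C = 27 + 3*300 = 27 + 900 = 927)
1/(C + o) = 1/(927 - 76363) = 1/(-75436) = -1/75436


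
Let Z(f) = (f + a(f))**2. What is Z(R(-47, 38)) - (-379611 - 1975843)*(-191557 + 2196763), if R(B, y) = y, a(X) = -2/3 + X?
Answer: 42508534492792/9 ≈ 4.7232e+12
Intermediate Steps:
a(X) = -2/3 + X (a(X) = -2*1/3 + X = -2/3 + X)
Z(f) = (-2/3 + 2*f)**2 (Z(f) = (f + (-2/3 + f))**2 = (-2/3 + 2*f)**2)
Z(R(-47, 38)) - (-379611 - 1975843)*(-191557 + 2196763) = 4*(-1 + 3*38)**2/9 - (-379611 - 1975843)*(-191557 + 2196763) = 4*(-1 + 114)**2/9 - (-2355454)*2005206 = (4/9)*113**2 - 1*(-4723170493524) = (4/9)*12769 + 4723170493524 = 51076/9 + 4723170493524 = 42508534492792/9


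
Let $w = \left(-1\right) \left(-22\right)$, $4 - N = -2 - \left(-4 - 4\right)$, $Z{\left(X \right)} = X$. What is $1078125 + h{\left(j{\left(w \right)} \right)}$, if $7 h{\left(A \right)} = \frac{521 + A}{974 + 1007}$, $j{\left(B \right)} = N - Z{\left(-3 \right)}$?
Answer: $\frac{14950359897}{13867} \approx 1.0781 \cdot 10^{6}$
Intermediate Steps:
$N = -2$ ($N = 4 - \left(-2 - \left(-4 - 4\right)\right) = 4 - \left(-2 - -8\right) = 4 - \left(-2 + 8\right) = 4 - 6 = -2$)
$w = 22$
$j{\left(B \right)} = 1$ ($j{\left(B \right)} = -2 - -3 = -2 + 3 = 1$)
$h{\left(A \right)} = \frac{521}{13867} + \frac{A}{13867}$ ($h{\left(A \right)} = \frac{\left(521 + A\right) \frac{1}{974 + 1007}}{7} = \frac{\left(521 + A\right) \frac{1}{1981}}{7} = \frac{\frac{521}{1981} + \frac{A}{1981}}{7} = \frac{521}{13867} + \frac{A}{13867}$)
$1078125 + h{\left(j{\left(w \right)} \right)} = 1078125 + \left(\frac{521}{13867} + \frac{1}{13867} \cdot 1\right) = 1078125 + \left(\frac{521}{13867} + \frac{1}{13867}\right) = 1078125 + \frac{522}{13867} = \frac{14950359897}{13867}$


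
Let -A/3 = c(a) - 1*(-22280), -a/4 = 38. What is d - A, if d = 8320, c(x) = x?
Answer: 74704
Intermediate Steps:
a = -152 (a = -4*38 = -152)
A = -66384 (A = -3*(-152 - 1*(-22280)) = -3*(-152 + 22280) = -3*22128 = -66384)
d - A = 8320 - 1*(-66384) = 8320 + 66384 = 74704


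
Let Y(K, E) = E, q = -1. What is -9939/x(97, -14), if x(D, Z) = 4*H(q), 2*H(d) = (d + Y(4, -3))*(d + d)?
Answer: -9939/16 ≈ -621.19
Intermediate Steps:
H(d) = d*(-3 + d) (H(d) = ((d - 3)*(d + d))/2 = ((-3 + d)*(2*d))/2 = (2*d*(-3 + d))/2 = d*(-3 + d))
x(D, Z) = 16 (x(D, Z) = 4*(-(-3 - 1)) = 4*(-1*(-4)) = 4*4 = 16)
-9939/x(97, -14) = -9939/16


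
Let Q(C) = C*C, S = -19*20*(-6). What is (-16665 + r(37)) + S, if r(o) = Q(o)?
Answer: -13016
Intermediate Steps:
S = 2280 (S = -380*(-6) = 2280)
Q(C) = C²
r(o) = o²
(-16665 + r(37)) + S = (-16665 + 37²) + 2280 = (-16665 + 1369) + 2280 = -15296 + 2280 = -13016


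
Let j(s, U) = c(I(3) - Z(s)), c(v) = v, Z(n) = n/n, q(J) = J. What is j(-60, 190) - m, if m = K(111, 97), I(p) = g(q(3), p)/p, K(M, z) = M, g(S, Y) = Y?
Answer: -111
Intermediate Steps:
Z(n) = 1
I(p) = 1 (I(p) = p/p = 1)
m = 111
j(s, U) = 0 (j(s, U) = 1 - 1*1 = 1 - 1 = 0)
j(-60, 190) - m = 0 - 1*111 = 0 - 111 = -111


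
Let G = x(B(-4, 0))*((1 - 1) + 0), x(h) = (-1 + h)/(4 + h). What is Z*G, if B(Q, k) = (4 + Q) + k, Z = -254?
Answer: 0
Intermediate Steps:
B(Q, k) = 4 + Q + k
x(h) = (-1 + h)/(4 + h)
G = 0 (G = ((-1 + (4 - 4 + 0))/(4 + (4 - 4 + 0)))*((1 - 1) + 0) = ((-1 + 0)/(4 + 0))*(0 + 0) = (-1/4)*0 = ((1/4)*(-1))*0 = -1/4*0 = 0)
Z*G = -254*0 = 0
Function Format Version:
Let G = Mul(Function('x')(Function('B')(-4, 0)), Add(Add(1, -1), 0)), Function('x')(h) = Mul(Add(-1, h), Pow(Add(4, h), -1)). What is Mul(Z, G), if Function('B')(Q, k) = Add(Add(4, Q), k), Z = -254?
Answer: 0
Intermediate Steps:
Function('B')(Q, k) = Add(4, Q, k)
Function('x')(h) = Mul(Pow(Add(4, h), -1), Add(-1, h))
G = 0 (G = Mul(Mul(Pow(Add(4, Add(4, -4, 0)), -1), Add(-1, Add(4, -4, 0))), Add(Add(1, -1), 0)) = Mul(Mul(Pow(Add(4, 0), -1), Add(-1, 0)), Add(0, 0)) = Mul(Mul(Pow(4, -1), -1), 0) = Mul(Mul(Rational(1, 4), -1), 0) = Mul(Rational(-1, 4), 0) = 0)
Mul(Z, G) = Mul(-254, 0) = 0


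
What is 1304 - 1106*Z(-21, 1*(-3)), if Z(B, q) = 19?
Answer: -19710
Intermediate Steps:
1304 - 1106*Z(-21, 1*(-3)) = 1304 - 1106*19 = 1304 - 21014 = -19710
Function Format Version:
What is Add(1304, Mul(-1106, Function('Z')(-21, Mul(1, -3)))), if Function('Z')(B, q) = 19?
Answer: -19710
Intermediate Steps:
Add(1304, Mul(-1106, Function('Z')(-21, Mul(1, -3)))) = Add(1304, Mul(-1106, 19)) = Add(1304, -21014) = -19710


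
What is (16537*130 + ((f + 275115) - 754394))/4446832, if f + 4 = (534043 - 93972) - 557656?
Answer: 776471/2223416 ≈ 0.34922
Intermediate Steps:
f = -117589 (f = -4 + ((534043 - 93972) - 557656) = -4 + (440071 - 557656) = -4 - 117585 = -117589)
(16537*130 + ((f + 275115) - 754394))/4446832 = (16537*130 + ((-117589 + 275115) - 754394))/4446832 = (2149810 + (157526 - 754394))*(1/4446832) = (2149810 - 596868)*(1/4446832) = 1552942*(1/4446832) = 776471/2223416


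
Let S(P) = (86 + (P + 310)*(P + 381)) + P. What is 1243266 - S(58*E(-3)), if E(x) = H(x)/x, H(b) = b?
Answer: 1081570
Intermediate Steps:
E(x) = 1 (E(x) = x/x = 1)
S(P) = 86 + P + (310 + P)*(381 + P) (S(P) = (86 + (310 + P)*(381 + P)) + P = 86 + P + (310 + P)*(381 + P))
1243266 - S(58*E(-3)) = 1243266 - (118196 + (58*1)**2 + 692*(58*1)) = 1243266 - (118196 + 58**2 + 692*58) = 1243266 - (118196 + 3364 + 40136) = 1243266 - 1*161696 = 1243266 - 161696 = 1081570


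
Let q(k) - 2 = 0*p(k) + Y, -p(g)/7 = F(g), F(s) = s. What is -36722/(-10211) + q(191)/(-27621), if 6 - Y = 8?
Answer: 36722/10211 ≈ 3.5963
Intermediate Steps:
Y = -2 (Y = 6 - 1*8 = 6 - 8 = -2)
p(g) = -7*g
q(k) = 0 (q(k) = 2 + (0*(-7*k) - 2) = 2 + (0 - 2) = 2 - 2 = 0)
-36722/(-10211) + q(191)/(-27621) = -36722/(-10211) + 0/(-27621) = -36722*(-1/10211) + 0*(-1/27621) = 36722/10211 + 0 = 36722/10211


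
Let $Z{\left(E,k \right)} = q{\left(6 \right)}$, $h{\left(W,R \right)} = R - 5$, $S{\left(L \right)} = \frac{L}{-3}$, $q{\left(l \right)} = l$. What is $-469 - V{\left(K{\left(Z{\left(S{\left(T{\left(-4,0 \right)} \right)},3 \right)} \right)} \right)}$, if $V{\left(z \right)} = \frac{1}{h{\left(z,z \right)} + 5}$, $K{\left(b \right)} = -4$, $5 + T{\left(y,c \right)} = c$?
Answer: $- \frac{1875}{4} \approx -468.75$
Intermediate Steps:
$T{\left(y,c \right)} = -5 + c$
$S{\left(L \right)} = - \frac{L}{3}$ ($S{\left(L \right)} = L \left(- \frac{1}{3}\right) = - \frac{L}{3}$)
$h{\left(W,R \right)} = -5 + R$ ($h{\left(W,R \right)} = R - 5 = -5 + R$)
$Z{\left(E,k \right)} = 6$
$V{\left(z \right)} = \frac{1}{z}$ ($V{\left(z \right)} = \frac{1}{\left(-5 + z\right) + 5} = \frac{1}{z}$)
$-469 - V{\left(K{\left(Z{\left(S{\left(T{\left(-4,0 \right)} \right)},3 \right)} \right)} \right)} = -469 - \frac{1}{-4} = -469 - - \frac{1}{4} = -469 + \frac{1}{4} = - \frac{1875}{4}$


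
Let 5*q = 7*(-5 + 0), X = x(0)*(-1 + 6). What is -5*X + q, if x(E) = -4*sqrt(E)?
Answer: -7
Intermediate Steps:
X = 0 (X = (-4*sqrt(0))*(-1 + 6) = -4*0*5 = 0*5 = 0)
q = -7 (q = (7*(-5 + 0))/5 = (7*(-5))/5 = (1/5)*(-35) = -7)
-5*X + q = -5*0 - 7 = 0 - 7 = -7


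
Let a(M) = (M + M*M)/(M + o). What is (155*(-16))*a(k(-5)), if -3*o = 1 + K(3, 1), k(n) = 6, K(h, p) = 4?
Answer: -312480/13 ≈ -24037.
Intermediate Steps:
o = -5/3 (o = -(1 + 4)/3 = -⅓*5 = -5/3 ≈ -1.6667)
a(M) = (M + M²)/(-5/3 + M) (a(M) = (M + M*M)/(M - 5/3) = (M + M²)/(-5/3 + M))
(155*(-16))*a(k(-5)) = (155*(-16))*(3*6*(1 + 6)/(-5 + 3*6)) = -7440*6*7/(-5 + 18) = -7440*6*7/13 = -2480*126/13 = -312480/13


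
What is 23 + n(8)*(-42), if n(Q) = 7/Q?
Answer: -55/4 ≈ -13.750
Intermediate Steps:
23 + n(8)*(-42) = 23 + (7/8)*(-42) = 23 - 147/4 = -55/4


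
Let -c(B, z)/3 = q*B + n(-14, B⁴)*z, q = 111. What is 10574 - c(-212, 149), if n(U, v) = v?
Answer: 902923461770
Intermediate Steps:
c(B, z) = -333*B - 3*z*B⁴ (c(B, z) = -3*(111*B + B⁴*z) = -3*(111*B + z*B⁴) = -333*B - 3*z*B⁴)
10574 - c(-212, 149) = 10574 - 3*(-212)*(-111 - 1*149*(-212)³) = 10574 - 3*(-212)*(-111 - 1*149*(-9528128)) = 10574 - 3*(-212)*(-111 + 1419691072) = 10574 - 3*(-212)*1419690961 = 10574 - 1*(-902923451196) = 10574 + 902923451196 = 902923461770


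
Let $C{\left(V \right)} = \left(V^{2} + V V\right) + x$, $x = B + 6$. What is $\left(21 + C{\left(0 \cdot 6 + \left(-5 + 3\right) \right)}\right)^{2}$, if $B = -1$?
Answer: $1156$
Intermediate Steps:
$x = 5$ ($x = -1 + 6 = 5$)
$C{\left(V \right)} = 5 + 2 V^{2}$ ($C{\left(V \right)} = \left(V^{2} + V V\right) + 5 = \left(V^{2} + V^{2}\right) + 5 = 2 V^{2} + 5 = 5 + 2 V^{2}$)
$\left(21 + C{\left(0 \cdot 6 + \left(-5 + 3\right) \right)}\right)^{2} = \left(21 + \left(5 + 2 \left(0 \cdot 6 + \left(-5 + 3\right)\right)^{2}\right)\right)^{2} = \left(21 + \left(5 + 2 \left(0 - 2\right)^{2}\right)\right)^{2} = \left(21 + \left(5 + 2 \left(-2\right)^{2}\right)\right)^{2} = \left(21 + \left(5 + 2 \cdot 4\right)\right)^{2} = \left(21 + \left(5 + 8\right)\right)^{2} = \left(21 + 13\right)^{2} = 34^{2} = 1156$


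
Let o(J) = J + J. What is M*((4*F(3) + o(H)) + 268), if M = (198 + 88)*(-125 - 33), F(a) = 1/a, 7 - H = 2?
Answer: -37867544/3 ≈ -1.2623e+7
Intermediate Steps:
H = 5 (H = 7 - 1*2 = 7 - 2 = 5)
F(a) = 1/a
M = -45188 (M = 286*(-158) = -45188)
o(J) = 2*J
M*((4*F(3) + o(H)) + 268) = -45188*((4/3 + 2*5) + 268) = -45188*((4*(⅓) + 10) + 268) = -45188*((4/3 + 10) + 268) = -45188*(34/3 + 268) = -45188*838/3 = -37867544/3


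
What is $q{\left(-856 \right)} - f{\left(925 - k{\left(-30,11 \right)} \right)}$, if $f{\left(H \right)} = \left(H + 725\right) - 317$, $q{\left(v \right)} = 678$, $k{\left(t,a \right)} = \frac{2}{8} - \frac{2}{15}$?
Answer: $- \frac{39293}{60} \approx -654.88$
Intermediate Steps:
$k{\left(t,a \right)} = \frac{7}{60}$ ($k{\left(t,a \right)} = 2 \cdot \frac{1}{8} - \frac{2}{15} = \frac{1}{4} - \frac{2}{15} = \frac{7}{60}$)
$f{\left(H \right)} = 408 + H$ ($f{\left(H \right)} = \left(725 + H\right) - 317 = 408 + H$)
$q{\left(-856 \right)} - f{\left(925 - k{\left(-30,11 \right)} \right)} = 678 - \left(408 + \left(925 - \frac{7}{60}\right)\right) = 678 - \left(408 + \frac{55493}{60}\right) = 678 - \frac{79973}{60} = - \frac{39293}{60}$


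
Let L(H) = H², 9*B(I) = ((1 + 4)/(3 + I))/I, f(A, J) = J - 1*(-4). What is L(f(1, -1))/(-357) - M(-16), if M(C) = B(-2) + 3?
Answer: -5885/2142 ≈ -2.7474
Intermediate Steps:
f(A, J) = 4 + J (f(A, J) = J + 4 = 4 + J)
B(I) = 5/(9*I*(3 + I)) (B(I) = (((1 + 4)/(3 + I))/I)/9 = ((5/(3 + I))/I)/9 = (5/(I*(3 + I)))/9 = 5/(9*I*(3 + I)))
M(C) = 49/18 (M(C) = (5/9)/(-2*(3 - 2)) + 3 = (5/9)*(-½)/1 + 3 = (5/9)*(-½)*1 + 3 = -5/18 + 3 = 49/18)
L(f(1, -1))/(-357) - M(-16) = (4 - 1)²/(-357) - 1*49/18 = 3²*(-1/357) - 49/18 = 9*(-1/357) - 49/18 = -3/119 - 49/18 = -5885/2142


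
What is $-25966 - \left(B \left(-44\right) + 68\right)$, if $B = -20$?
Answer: $-26914$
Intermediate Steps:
$-25966 - \left(B \left(-44\right) + 68\right) = -25966 - \left(\left(-20\right) \left(-44\right) + 68\right) = -25966 - \left(880 + 68\right) = -25966 - 948 = -26914$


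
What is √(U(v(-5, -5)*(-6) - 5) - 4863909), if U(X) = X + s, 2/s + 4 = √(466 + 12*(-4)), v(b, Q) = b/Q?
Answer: √(-196507231116 + 201*√418)/201 ≈ 2205.4*I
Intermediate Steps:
s = 2/(-4 + √418) (s = 2/(-4 + √(466 + 12*(-4))) = 2/(-4 + √(466 - 48)) = 2/(-4 + √418) ≈ 0.12162)
U(X) = 4/201 + X + √418/201 (U(X) = X + (4/201 + √418/201) = 4/201 + X + √418/201)
√(U(v(-5, -5)*(-6) - 5) - 4863909) = √((4/201 + (-5/(-5)*(-6) - 5) + √418/201) - 4863909) = √((4/201 + (-5*(-⅕)*(-6) - 5) + √418/201) - 4863909) = √((4/201 + (1*(-6) - 5) + √418/201) - 4863909) = √((4/201 + (-6 - 5) + √418/201) - 4863909) = √((4/201 - 11 + √418/201) - 4863909) = √((-2207/201 + √418/201) - 4863909) = √(-977647916/201 + √418/201)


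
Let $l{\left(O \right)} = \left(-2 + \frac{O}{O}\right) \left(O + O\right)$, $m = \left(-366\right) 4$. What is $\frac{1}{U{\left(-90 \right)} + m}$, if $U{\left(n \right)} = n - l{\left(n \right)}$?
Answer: $- \frac{1}{1734} \approx -0.0005767$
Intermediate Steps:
$m = -1464$
$l{\left(O \right)} = - 2 O$ ($l{\left(O \right)} = \left(-2 + 1\right) 2 O = - 2 O$)
$U{\left(n \right)} = 3 n$ ($U{\left(n \right)} = n - - 2 n = n + 2 n = 3 n$)
$\frac{1}{U{\left(-90 \right)} + m} = \frac{1}{3 \left(-90\right) - 1464} = \frac{1}{-270 - 1464} = \frac{1}{-1734} = - \frac{1}{1734}$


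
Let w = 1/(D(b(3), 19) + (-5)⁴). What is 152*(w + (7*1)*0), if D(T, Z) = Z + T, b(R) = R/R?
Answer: 152/645 ≈ 0.23566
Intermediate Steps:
b(R) = 1
D(T, Z) = T + Z
w = 1/645 (w = 1/((1 + 19) + (-5)⁴) = 1/(20 + 625) = 1/645 ≈ 0.0015504)
152*(w + (7*1)*0) = 152*(1/645 + (7*1)*0) = 152*(1/645 + 7*0) = 152*(1/645 + 0) = 152*(1/645) = 152/645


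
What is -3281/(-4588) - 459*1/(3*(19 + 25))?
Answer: -34850/12617 ≈ -2.7621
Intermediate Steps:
-3281/(-4588) - 459*1/(3*(19 + 25)) = -3281*(-1/4588) - 459/(44*3) = 3281/4588 - 459/132 = 3281/4588 - 459*1/132 = 3281/4588 - 153/44 = -34850/12617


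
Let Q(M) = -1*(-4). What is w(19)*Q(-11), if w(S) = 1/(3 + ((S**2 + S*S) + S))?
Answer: 1/186 ≈ 0.0053763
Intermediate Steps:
Q(M) = 4
w(S) = 1/(3 + S + 2*S**2) (w(S) = 1/(3 + ((S**2 + S**2) + S)) = 1/(3 + (2*S**2 + S)) = 1/(3 + (S + 2*S**2)) = 1/(3 + S + 2*S**2))
w(19)*Q(-11) = 4/(3 + 19 + 2*19**2) = 4/(3 + 19 + 2*361) = 4/(3 + 19 + 722) = 4/744 = (1/744)*4 = 1/186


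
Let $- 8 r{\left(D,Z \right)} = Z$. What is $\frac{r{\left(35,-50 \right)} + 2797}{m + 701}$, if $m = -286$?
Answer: $\frac{11213}{1660} \approx 6.7548$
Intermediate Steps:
$r{\left(D,Z \right)} = - \frac{Z}{8}$
$\frac{r{\left(35,-50 \right)} + 2797}{m + 701} = \frac{\left(- \frac{1}{8}\right) \left(-50\right) + 2797}{-286 + 701} = \frac{\frac{25}{4} + 2797}{415} = \frac{11213}{4} \cdot \frac{1}{415} = \frac{11213}{1660}$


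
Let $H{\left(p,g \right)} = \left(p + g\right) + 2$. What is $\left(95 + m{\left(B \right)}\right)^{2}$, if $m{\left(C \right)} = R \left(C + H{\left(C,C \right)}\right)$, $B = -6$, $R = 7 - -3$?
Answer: $4225$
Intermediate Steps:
$H{\left(p,g \right)} = 2 + g + p$ ($H{\left(p,g \right)} = \left(g + p\right) + 2 = 2 + g + p$)
$R = 10$ ($R = 7 + 3 = 10$)
$m{\left(C \right)} = 20 + 30 C$ ($m{\left(C \right)} = 10 \left(C + \left(2 + C + C\right)\right) = 10 \left(C + \left(2 + 2 C\right)\right) = 10 \left(2 + 3 C\right) = 20 + 30 C$)
$\left(95 + m{\left(B \right)}\right)^{2} = \left(95 + \left(20 + 30 \left(-6\right)\right)\right)^{2} = \left(95 + \left(20 - 180\right)\right)^{2} = \left(95 - 160\right)^{2} = \left(-65\right)^{2} = 4225$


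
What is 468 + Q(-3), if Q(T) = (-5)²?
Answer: 493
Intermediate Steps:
Q(T) = 25
468 + Q(-3) = 468 + 25 = 493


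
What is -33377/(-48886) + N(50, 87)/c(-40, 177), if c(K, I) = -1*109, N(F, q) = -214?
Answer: 14099697/5328574 ≈ 2.6461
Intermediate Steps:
c(K, I) = -109
-33377/(-48886) + N(50, 87)/c(-40, 177) = -33377/(-48886) - 214/(-109) = -33377*(-1/48886) - 214*(-1/109) = 33377/48886 + 214/109 = 14099697/5328574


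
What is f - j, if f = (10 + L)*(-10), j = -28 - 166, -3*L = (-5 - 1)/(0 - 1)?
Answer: 114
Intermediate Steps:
L = -2 (L = -(-5 - 1)/(3*(0 - 1)) = -(-2)/(-1) = -(-2)*(-1) = -⅓*6 = -2)
j = -194
f = -80 (f = (10 - 2)*(-10) = 8*(-10) = -80)
f - j = -80 - 1*(-194) = -80 + 194 = 114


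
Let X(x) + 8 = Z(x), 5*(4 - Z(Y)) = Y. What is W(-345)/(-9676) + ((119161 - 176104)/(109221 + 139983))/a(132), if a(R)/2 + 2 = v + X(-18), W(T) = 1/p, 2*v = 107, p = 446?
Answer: -5389534153/2410303772408 ≈ -0.0022360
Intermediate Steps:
Z(Y) = 4 - Y/5
X(x) = -4 - x/5 (X(x) = -8 + (4 - x/5) = -4 - x/5)
v = 107/2 (v = (½)*107 = 107/2 ≈ 53.500)
W(T) = 1/446
a(R) = 511/5 (a(R) = -4 + 2*(107/2 + (-4 - ⅕*(-18))) = -4 + 2*(107/2 + (-4 + 18/5)) = -4 + 2*(107/2 - ⅖) = -4 + 2*(531/10) = -4 + 531/5 = 511/5)
W(-345)/(-9676) + ((119161 - 176104)/(109221 + 139983))/a(132) = (1/446)/(-9676) + ((119161 - 176104)/(109221 + 139983))/(511/5) = (1/446)*(-1/9676) - 56943/249204*(5/511) = -1/4315496 - 56943*1/249204*(5/511) = -1/4315496 - 999/4372*5/511 = -1/4315496 - 4995/2234092 = -5389534153/2410303772408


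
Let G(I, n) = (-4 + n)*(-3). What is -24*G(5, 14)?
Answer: 720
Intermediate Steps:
G(I, n) = 12 - 3*n
-24*G(5, 14) = -24*(12 - 3*14) = -24*(12 - 42) = -24*(-30) = 720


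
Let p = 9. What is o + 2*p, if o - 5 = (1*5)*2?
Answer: 33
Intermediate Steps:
o = 15 (o = 5 + (1*5)*2 = 5 + 5*2 = 5 + 10 = 15)
o + 2*p = 15 + 2*9 = 15 + 18 = 33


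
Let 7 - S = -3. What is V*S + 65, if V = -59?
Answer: -525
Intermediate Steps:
S = 10 (S = 7 - 1*(-3) = 7 + 3 = 10)
V*S + 65 = -59*10 + 65 = -590 + 65 = -525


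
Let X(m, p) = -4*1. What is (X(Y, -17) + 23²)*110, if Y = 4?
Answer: 57750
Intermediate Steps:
X(m, p) = -4
(X(Y, -17) + 23²)*110 = (-4 + 23²)*110 = (-4 + 529)*110 = 525*110 = 57750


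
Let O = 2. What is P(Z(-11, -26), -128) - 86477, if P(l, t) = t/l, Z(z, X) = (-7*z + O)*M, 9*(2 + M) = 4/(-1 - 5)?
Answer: -47821349/553 ≈ -86476.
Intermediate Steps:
M = -56/27 (M = -2 + (4/(-1 - 5))/9 = -2 + (4/(-6))/9 = -2 + (-1/6*4)/9 = -2 + (1/9)*(-2/3) = -2 - 2/27 = -56/27 ≈ -2.0741)
Z(z, X) = -112/27 + 392*z/27 (Z(z, X) = (-7*z + 2)*(-56/27) = (2 - 7*z)*(-56/27) = -112/27 + 392*z/27)
P(Z(-11, -26), -128) - 86477 = -128/(-112/27 + (392/27)*(-11)) - 86477 = -128/(-112/27 - 4312/27) - 86477 = -128/(-4424/27) - 86477 = -128*(-27/4424) - 86477 = 432/553 - 86477 = -47821349/553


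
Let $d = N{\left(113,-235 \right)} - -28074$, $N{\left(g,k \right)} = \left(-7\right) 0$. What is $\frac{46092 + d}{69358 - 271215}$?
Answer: $- \frac{74166}{201857} \approx -0.36742$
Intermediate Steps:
$N{\left(g,k \right)} = 0$
$d = 28074$ ($d = 0 - -28074 = 0 + 28074 = 28074$)
$\frac{46092 + d}{69358 - 271215} = \frac{46092 + 28074}{69358 - 271215} = \frac{74166}{-201857} = 74166 \left(- \frac{1}{201857}\right) = - \frac{74166}{201857}$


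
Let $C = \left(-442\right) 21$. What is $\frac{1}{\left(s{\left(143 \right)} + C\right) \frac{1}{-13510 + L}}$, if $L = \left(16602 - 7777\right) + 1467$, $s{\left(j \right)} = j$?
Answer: $\frac{3218}{9139} \approx 0.35212$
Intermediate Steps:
$C = -9282$
$L = 10292$ ($L = 8825 + 1467 = 10292$)
$\frac{1}{\left(s{\left(143 \right)} + C\right) \frac{1}{-13510 + L}} = \frac{1}{\left(143 - 9282\right) \frac{1}{-13510 + 10292}} = \frac{1}{\left(-9139\right) \frac{1}{-3218}} = \frac{1}{\left(-9139\right) \left(- \frac{1}{3218}\right)} = \frac{1}{\frac{9139}{3218}} = \frac{3218}{9139}$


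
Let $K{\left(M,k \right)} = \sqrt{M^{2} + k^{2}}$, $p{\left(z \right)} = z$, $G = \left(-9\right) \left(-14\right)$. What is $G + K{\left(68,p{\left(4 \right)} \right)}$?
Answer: $126 + 4 \sqrt{290} \approx 194.12$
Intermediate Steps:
$G = 126$
$G + K{\left(68,p{\left(4 \right)} \right)} = 126 + \sqrt{68^{2} + 4^{2}} = 126 + \sqrt{4624 + 16} = 126 + \sqrt{4640} = 126 + 4 \sqrt{290}$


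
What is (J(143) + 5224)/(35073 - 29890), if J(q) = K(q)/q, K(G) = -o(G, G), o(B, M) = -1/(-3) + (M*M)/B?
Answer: 2240666/2223507 ≈ 1.0077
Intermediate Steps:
o(B, M) = 1/3 + M**2/B (o(B, M) = -1*(-1/3) + M**2/B = 1/3 + M**2/B)
K(G) = -(G**2 + G/3)/G
J(q) = (-1/3 - q)/q
(J(143) + 5224)/(35073 - 29890) = ((-1/3 - 1*143)/143 + 5224)/(35073 - 29890) = ((-1/3 - 143)/143 + 5224)/5183 = ((1/143)*(-430/3) + 5224)*(1/5183) = (-430/429 + 5224)*(1/5183) = (2240666/429)*(1/5183) = 2240666/2223507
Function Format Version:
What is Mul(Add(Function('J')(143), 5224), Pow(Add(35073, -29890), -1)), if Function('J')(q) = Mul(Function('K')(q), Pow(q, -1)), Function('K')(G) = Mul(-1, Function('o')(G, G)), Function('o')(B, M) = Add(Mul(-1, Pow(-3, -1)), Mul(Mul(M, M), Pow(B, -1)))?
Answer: Rational(2240666, 2223507) ≈ 1.0077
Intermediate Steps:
Function('o')(B, M) = Add(Rational(1, 3), Mul(Pow(B, -1), Pow(M, 2))) (Function('o')(B, M) = Add(Mul(-1, Rational(-1, 3)), Mul(Pow(M, 2), Pow(B, -1))) = Add(Rational(1, 3), Mul(Pow(B, -1), Pow(M, 2))))
Function('K')(G) = Mul(-1, Pow(G, -1), Add(Pow(G, 2), Mul(Rational(1, 3), G))) (Function('K')(G) = Mul(-1, Mul(Pow(G, -1), Add(Pow(G, 2), Mul(Rational(1, 3), G)))) = Mul(-1, Pow(G, -1), Add(Pow(G, 2), Mul(Rational(1, 3), G))))
Function('J')(q) = Mul(Pow(q, -1), Add(Rational(-1, 3), Mul(-1, q))) (Function('J')(q) = Mul(Add(Rational(-1, 3), Mul(-1, q)), Pow(q, -1)) = Mul(Pow(q, -1), Add(Rational(-1, 3), Mul(-1, q))))
Mul(Add(Function('J')(143), 5224), Pow(Add(35073, -29890), -1)) = Mul(Add(Mul(Pow(143, -1), Add(Rational(-1, 3), Mul(-1, 143))), 5224), Pow(Add(35073, -29890), -1)) = Mul(Add(Mul(Rational(1, 143), Add(Rational(-1, 3), -143)), 5224), Pow(5183, -1)) = Mul(Add(Mul(Rational(1, 143), Rational(-430, 3)), 5224), Rational(1, 5183)) = Mul(Add(Rational(-430, 429), 5224), Rational(1, 5183)) = Mul(Rational(2240666, 429), Rational(1, 5183)) = Rational(2240666, 2223507)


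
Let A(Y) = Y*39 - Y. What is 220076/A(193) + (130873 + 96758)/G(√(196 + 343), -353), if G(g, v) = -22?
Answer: -832302041/80674 ≈ -10317.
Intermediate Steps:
A(Y) = 38*Y (A(Y) = 39*Y - Y = 38*Y)
220076/A(193) + (130873 + 96758)/G(√(196 + 343), -353) = 220076/((38*193)) + (130873 + 96758)/(-22) = 220076/7334 + 227631*(-1/22) = 220076*(1/7334) - 227631/22 = 110038/3667 - 227631/22 = -832302041/80674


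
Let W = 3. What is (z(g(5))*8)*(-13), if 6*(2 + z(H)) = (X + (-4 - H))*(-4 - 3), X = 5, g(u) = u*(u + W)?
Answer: -4524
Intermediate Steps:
g(u) = u*(3 + u) (g(u) = u*(u + 3) = u*(3 + u))
z(H) = -19/6 + 7*H/6 (z(H) = -2 + ((5 + (-4 - H))*(-4 - 3))/6 = -2 + ((1 - H)*(-7))/6 = -2 + (-7 + 7*H)/6 = -2 + (-7/6 + 7*H/6) = -19/6 + 7*H/6)
(z(g(5))*8)*(-13) = ((-19/6 + 7*(5*(3 + 5))/6)*8)*(-13) = ((-19/6 + 7*(5*8)/6)*8)*(-13) = ((-19/6 + (7/6)*40)*8)*(-13) = ((-19/6 + 140/3)*8)*(-13) = ((87/2)*8)*(-13) = 348*(-13) = -4524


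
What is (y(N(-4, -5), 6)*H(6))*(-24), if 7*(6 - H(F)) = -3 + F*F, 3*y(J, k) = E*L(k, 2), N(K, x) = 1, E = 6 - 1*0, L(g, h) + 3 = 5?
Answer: -864/7 ≈ -123.43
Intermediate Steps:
L(g, h) = 2 (L(g, h) = -3 + 5 = 2)
E = 6 (E = 6 + 0 = 6)
y(J, k) = 4 (y(J, k) = (6*2)/3 = (⅓)*12 = 4)
H(F) = 45/7 - F²/7 (H(F) = 6 - (-3 + F*F)/7 = 6 - (-3 + F²)/7 = 6 + (3/7 - F²/7) = 45/7 - F²/7)
(y(N(-4, -5), 6)*H(6))*(-24) = (4*(45/7 - ⅐*6²))*(-24) = (4*(45/7 - ⅐*36))*(-24) = (4*(45/7 - 36/7))*(-24) = (4*(9/7))*(-24) = (36/7)*(-24) = -864/7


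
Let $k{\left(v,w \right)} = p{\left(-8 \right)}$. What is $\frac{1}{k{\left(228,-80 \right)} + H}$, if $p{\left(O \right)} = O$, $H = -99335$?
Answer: $- \frac{1}{99343} \approx -1.0066 \cdot 10^{-5}$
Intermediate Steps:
$k{\left(v,w \right)} = -8$
$\frac{1}{k{\left(228,-80 \right)} + H} = \frac{1}{-8 - 99335} = \frac{1}{-99343} = - \frac{1}{99343}$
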